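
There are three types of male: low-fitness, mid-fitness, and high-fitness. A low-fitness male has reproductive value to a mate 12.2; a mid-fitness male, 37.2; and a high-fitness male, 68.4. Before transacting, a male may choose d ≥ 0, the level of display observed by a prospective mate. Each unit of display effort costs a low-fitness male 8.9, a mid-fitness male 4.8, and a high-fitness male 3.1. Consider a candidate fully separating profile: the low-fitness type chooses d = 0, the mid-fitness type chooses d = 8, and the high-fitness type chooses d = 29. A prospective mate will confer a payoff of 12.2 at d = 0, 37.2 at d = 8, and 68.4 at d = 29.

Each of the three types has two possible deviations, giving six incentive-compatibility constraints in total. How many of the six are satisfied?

Mid-fitness (own payoff 37.2 − 4.8×8 = -1.2): to d=0 gives 12.2 → profitable ✗; to d=29 gives 68.4 − 4.8×29 = -70.8 → no gain ✓.
High-fitness (own payoff 68.4 − 3.1×29 = -21.5): to d=0 gives 12.2 → profitable ✗; to d=8 gives 37.2 − 3.1×8 = 12.4 → profitable ✗.
Low-fitness (own payoff 12.2): to d=8 gives 37.2 − 8.9×8 = -34 → no gain ✓; to d=29 gives 68.4 − 8.9×29 = -189.7 → no gain ✓.
3 of the 6 constraints hold; not an equilibrium.

3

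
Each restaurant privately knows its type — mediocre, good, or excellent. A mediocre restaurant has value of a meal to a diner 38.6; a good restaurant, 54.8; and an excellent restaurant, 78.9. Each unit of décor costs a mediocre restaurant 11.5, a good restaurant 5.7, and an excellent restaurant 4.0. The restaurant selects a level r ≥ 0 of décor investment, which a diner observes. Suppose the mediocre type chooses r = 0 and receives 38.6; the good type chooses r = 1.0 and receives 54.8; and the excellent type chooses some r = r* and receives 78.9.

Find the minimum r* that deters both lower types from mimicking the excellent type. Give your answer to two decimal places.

5.23

Good type (on-path payoff 54.8 − 5.7×1.0 = 49.1) won't mimic when 49.1 ≥ 78.9 − 5.7·r*, i.e. r* ≥ 5.23.
Mediocre type (on-path payoff 38.6) won't mimic when 38.6 ≥ 78.9 − 11.5·r*, i.e. r* ≥ 3.50.
Both must hold, so r* = max(3.50, 5.23) = 5.23. The good type's constraint binds.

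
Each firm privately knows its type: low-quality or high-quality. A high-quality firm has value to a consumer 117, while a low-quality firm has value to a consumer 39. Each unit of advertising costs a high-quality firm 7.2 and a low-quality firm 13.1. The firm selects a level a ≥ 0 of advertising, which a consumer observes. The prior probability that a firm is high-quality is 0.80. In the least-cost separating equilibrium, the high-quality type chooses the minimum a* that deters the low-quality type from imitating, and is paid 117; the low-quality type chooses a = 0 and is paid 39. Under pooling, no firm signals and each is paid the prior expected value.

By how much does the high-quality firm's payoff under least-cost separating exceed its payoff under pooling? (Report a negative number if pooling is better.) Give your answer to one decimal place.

Least-cost separating signal: a* solves 39 = 117 − 13.1·a*, so a* = (117 − 39)/13.1 ≈ 5.9542.
High-quality type's separating payoff: 117 − 7.2 × a* = 117 − 7.2 × (117 − 39)/13.1 = 117 − 561.6/13.1 ≈ 74.130.
Pooling payoff: 0.80 × 117 + 0.20 × 39 = 101.4.
Difference: 74.130 − 101.4 = -27.27, i.e. -27.3 to one decimal place.
The high-quality type would prefer the pooling outcome.

-27.3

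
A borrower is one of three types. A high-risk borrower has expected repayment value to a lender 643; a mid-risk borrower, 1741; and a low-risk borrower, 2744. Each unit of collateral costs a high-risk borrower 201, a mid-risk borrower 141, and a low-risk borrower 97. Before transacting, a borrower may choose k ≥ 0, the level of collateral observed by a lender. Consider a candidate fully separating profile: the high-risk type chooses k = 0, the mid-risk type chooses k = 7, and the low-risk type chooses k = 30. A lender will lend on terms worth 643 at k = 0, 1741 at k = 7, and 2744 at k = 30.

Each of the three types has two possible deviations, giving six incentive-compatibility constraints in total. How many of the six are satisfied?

4

Mid-risk (own payoff 1741 − 141×7 = 754): to k=0 gives 643 → no gain ✓; to k=30 gives 2744 − 141×30 = -1486 → no gain ✓.
Low-risk (own payoff 2744 − 97×30 = -166): to k=0 gives 643 → profitable ✗; to k=7 gives 1741 − 97×7 = 1062 → profitable ✗.
High-risk (own payoff 643): to k=7 gives 1741 − 201×7 = 334 → no gain ✓; to k=30 gives 2744 − 201×30 = -3286 → no gain ✓.
4 of the 6 constraints hold; not an equilibrium.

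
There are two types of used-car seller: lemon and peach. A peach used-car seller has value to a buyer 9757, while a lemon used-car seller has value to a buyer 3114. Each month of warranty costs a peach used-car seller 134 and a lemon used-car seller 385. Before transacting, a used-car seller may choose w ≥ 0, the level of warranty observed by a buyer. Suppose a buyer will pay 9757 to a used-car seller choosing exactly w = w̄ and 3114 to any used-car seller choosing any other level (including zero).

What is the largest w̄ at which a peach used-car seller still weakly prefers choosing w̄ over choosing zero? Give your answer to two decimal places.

49.57

Choosing w̄ yields the peach type 9757 − 134·w̄; choosing zero yields 3114.
The peach type is indifferent at 9757 − 134·w̄ = 3114, i.e. w̄ = (9757 − 3114) / 134 ≈ 49.57.
For any w̄ above 49.57 the peach type would rather pool at zero, so separation collapses.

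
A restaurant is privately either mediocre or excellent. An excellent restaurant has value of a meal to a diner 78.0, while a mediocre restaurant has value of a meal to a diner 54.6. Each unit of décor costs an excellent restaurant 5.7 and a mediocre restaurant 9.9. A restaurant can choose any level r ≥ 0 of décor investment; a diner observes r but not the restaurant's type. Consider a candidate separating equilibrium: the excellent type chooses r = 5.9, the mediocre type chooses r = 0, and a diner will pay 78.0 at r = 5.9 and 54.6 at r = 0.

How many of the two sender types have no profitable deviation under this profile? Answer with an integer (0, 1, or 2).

1

Excellent type: signal → 78.0 − 5.7 × 5.9 = 44.37; deviate to 0 → 54.6. IC fails (44.37 < 54.6).
Mediocre type: stay at 0 → 54.6; mimic → 78.0 − 9.9 × 5.9 = 19.59. IC holds (54.6 ≥ 19.59).
1 of 2 constraints hold, so this profile is not an equilibrium.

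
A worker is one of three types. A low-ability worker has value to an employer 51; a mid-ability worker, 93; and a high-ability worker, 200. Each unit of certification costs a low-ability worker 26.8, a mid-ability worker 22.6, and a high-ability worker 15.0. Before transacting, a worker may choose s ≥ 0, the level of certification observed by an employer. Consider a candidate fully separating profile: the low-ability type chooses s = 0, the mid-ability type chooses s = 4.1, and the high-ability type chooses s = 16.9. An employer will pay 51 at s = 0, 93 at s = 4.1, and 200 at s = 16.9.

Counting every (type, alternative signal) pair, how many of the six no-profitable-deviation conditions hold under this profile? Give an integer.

3

High-ability (own payoff 200 − 15.0×16.9 = -53.5): to s=0 gives 51 → profitable ✗; to s=4.1 gives 93 − 15.0×4.1 = 31.5 → profitable ✗.
Mid-ability (own payoff 93 − 22.6×4.1 = 0.34): to s=0 gives 51 → profitable ✗; to s=16.9 gives 200 − 22.6×16.9 = -181.94 → no gain ✓.
Low-ability (own payoff 51): to s=4.1 gives 93 − 26.8×4.1 = -16.88 → no gain ✓; to s=16.9 gives 200 − 26.8×16.9 = -252.92 → no gain ✓.
3 of the 6 constraints hold; not an equilibrium.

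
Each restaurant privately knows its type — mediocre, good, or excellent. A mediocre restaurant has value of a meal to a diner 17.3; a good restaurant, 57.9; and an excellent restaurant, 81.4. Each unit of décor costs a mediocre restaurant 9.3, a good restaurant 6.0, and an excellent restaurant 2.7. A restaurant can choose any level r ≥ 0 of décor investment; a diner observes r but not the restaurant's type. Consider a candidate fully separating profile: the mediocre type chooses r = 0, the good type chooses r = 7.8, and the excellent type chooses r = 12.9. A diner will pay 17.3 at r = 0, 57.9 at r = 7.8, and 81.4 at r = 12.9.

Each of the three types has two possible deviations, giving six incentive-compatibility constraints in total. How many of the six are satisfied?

5

Excellent (own payoff 81.4 − 2.7×12.9 = 46.57): to r=0 gives 17.3 → no gain ✓; to r=7.8 gives 57.9 − 2.7×7.8 = 36.84 → no gain ✓.
Good (own payoff 57.9 − 6.0×7.8 = 11.1): to r=0 gives 17.3 → profitable ✗; to r=12.9 gives 81.4 − 6.0×12.9 = 4 → no gain ✓.
Mediocre (own payoff 17.3): to r=7.8 gives 57.9 − 9.3×7.8 = -14.64 → no gain ✓; to r=12.9 gives 81.4 − 9.3×12.9 = -38.57 → no gain ✓.
5 of the 6 constraints hold; not an equilibrium.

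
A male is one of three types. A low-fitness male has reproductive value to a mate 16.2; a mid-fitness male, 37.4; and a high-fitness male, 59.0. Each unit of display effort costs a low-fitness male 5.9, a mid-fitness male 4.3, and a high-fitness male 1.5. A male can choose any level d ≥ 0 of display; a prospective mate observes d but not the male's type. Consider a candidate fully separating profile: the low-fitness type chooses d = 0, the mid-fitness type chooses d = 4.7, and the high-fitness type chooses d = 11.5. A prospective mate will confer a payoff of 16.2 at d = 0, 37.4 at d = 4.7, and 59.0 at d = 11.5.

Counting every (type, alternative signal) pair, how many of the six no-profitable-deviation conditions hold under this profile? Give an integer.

6

High-fitness (own payoff 59.0 − 1.5×11.5 = 41.75): to d=0 gives 16.2 → no gain ✓; to d=4.7 gives 37.4 − 1.5×4.7 = 30.35 → no gain ✓.
Mid-fitness (own payoff 37.4 − 4.3×4.7 = 17.19): to d=0 gives 16.2 → no gain ✓; to d=11.5 gives 59.0 − 4.3×11.5 = 9.55 → no gain ✓.
Low-fitness (own payoff 16.2): to d=4.7 gives 37.4 − 5.9×4.7 = 9.67 → no gain ✓; to d=11.5 gives 59.0 − 5.9×11.5 = -8.85 → no gain ✓.
6 of the 6 constraints hold; this profile is a separating equilibrium.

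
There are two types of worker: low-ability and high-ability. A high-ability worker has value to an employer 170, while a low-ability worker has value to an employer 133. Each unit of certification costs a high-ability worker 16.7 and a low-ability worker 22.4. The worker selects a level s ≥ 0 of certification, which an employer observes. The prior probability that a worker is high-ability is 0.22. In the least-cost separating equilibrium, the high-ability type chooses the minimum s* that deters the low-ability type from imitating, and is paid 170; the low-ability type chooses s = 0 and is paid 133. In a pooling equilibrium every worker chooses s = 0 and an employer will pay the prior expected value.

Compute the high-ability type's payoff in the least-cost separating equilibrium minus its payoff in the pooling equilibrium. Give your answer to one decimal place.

Least-cost separating signal: s* solves 133 = 170 − 22.4·s*, so s* = (170 − 133)/22.4 ≈ 1.6518.
High-ability type's separating payoff: 170 − 16.7 × s* = 170 − 16.7 × (170 − 133)/22.4 = 170 − 617.9/22.4 ≈ 142.415.
Pooling payoff: 0.22 × 170 + 0.78 × 133 = 141.14.
Difference: 142.415 − 141.14 = 1.275, i.e. 1.3 to one decimal place.
The high-ability type prefers to separate.

1.3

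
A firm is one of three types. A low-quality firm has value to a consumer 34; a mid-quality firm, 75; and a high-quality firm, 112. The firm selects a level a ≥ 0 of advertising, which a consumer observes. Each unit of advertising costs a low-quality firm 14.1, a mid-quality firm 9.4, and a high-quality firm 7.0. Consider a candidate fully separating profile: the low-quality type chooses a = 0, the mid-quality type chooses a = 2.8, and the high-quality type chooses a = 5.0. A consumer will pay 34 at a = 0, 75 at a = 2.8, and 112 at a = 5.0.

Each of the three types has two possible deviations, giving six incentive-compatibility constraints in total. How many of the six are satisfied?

3

Low-quality (own payoff 34): to a=2.8 gives 75 − 14.1×2.8 = 35.52 → profitable ✗; to a=5.0 gives 112 − 14.1×5.0 = 41.5 → profitable ✗.
High-quality (own payoff 112 − 7.0×5.0 = 77): to a=0 gives 34 → no gain ✓; to a=2.8 gives 75 − 7.0×2.8 = 55.4 → no gain ✓.
Mid-quality (own payoff 75 − 9.4×2.8 = 48.68): to a=0 gives 34 → no gain ✓; to a=5.0 gives 112 − 9.4×5.0 = 65 → profitable ✗.
3 of the 6 constraints hold; not an equilibrium.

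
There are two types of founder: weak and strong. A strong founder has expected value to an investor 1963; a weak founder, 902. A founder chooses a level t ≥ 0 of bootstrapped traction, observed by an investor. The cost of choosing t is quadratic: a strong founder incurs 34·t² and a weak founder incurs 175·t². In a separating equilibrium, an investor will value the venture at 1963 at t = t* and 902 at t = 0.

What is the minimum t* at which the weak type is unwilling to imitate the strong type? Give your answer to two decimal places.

The weak type at t = 0 receives 902; imitating at t* yields 1963 − 175·t*².
Indifference: 902 = 1963 − 175·t*², so t*² = (1963 − 902) / 175 ≈ 6.0629.
t* = √6.0629 ≈ 2.46.

2.46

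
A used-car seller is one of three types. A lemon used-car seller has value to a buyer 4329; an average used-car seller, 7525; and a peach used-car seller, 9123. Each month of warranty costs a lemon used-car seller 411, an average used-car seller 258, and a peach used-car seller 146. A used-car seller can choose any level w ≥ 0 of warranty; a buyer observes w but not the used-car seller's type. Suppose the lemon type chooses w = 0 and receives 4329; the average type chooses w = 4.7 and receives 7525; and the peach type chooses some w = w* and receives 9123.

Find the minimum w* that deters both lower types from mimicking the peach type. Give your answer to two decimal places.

Average type (on-path payoff 7525 − 258×4.7 = 6312.4) won't mimic when 6312.4 ≥ 9123 − 258·w*, i.e. w* ≥ 10.89.
Lemon type (on-path payoff 4329) won't mimic when 4329 ≥ 9123 − 411·w*, i.e. w* ≥ 11.66.
Both must hold, so w* = max(11.66, 10.89) = 11.66. The lemon type's constraint binds.

11.66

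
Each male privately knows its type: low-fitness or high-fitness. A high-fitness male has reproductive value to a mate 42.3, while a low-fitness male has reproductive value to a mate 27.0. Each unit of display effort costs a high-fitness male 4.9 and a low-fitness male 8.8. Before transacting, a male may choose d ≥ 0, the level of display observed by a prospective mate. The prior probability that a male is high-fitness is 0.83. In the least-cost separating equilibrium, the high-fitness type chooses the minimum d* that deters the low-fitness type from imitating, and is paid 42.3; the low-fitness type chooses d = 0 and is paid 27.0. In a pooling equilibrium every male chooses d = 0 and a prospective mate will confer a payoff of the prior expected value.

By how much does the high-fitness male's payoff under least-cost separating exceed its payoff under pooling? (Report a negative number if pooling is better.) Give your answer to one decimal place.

-5.9

Least-cost separating signal: d* solves 27.0 = 42.3 − 8.8·d*, so d* = (42.3 − 27.0)/8.8 ≈ 1.7386.
High-fitness type's separating payoff: 42.3 − 4.9 × d* = 42.3 − 4.9 × (42.3 − 27.0)/8.8 = 42.3 − 74.97/8.8 ≈ 33.781.
Pooling payoff: 0.83 × 42.3 + 0.17 × 27.0 = 39.699.
Difference: 33.781 − 39.699 = -5.918, i.e. -5.9 to one decimal place.
The high-fitness type would prefer the pooling outcome.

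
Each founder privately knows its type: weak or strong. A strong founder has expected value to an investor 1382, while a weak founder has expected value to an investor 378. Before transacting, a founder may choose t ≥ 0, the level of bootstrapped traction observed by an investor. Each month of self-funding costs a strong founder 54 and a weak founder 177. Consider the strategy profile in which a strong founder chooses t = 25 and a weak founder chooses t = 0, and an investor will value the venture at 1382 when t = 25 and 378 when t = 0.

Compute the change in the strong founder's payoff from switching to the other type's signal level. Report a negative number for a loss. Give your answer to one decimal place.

Playing t = 25 the strong founder receives 1382 − 54 × 25 = 32.
Deviating to t = 0 yields 378 instead.
Gain from deviating: 378 − 32 = 346.0.
The gain is positive, so the strong type's incentive-compatibility constraint is violated — this profile is not a separating equilibrium.

346.0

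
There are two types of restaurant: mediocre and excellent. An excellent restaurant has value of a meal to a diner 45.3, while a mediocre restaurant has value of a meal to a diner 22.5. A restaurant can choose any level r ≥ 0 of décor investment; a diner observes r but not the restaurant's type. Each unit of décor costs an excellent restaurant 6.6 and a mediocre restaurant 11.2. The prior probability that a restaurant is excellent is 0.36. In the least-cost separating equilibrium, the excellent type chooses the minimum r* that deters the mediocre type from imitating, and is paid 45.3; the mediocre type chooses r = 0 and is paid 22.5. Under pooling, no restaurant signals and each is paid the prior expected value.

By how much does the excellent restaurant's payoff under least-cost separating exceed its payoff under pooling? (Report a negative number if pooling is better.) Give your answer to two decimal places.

Least-cost separating signal: r* solves 22.5 = 45.3 − 11.2·r*, so r* = (45.3 − 22.5)/11.2 ≈ 2.0357.
Excellent type's separating payoff: 45.3 − 6.6 × r* = 45.3 − 6.6 × (45.3 − 22.5)/11.2 = 45.3 − 150.48/11.2 ≈ 31.8643.
Pooling payoff: 0.36 × 45.3 + 0.64 × 22.5 = 30.708.
Difference: 31.8643 − 30.708 = 1.1563, i.e. 1.16 to two decimal places.
The excellent type prefers to separate.

1.16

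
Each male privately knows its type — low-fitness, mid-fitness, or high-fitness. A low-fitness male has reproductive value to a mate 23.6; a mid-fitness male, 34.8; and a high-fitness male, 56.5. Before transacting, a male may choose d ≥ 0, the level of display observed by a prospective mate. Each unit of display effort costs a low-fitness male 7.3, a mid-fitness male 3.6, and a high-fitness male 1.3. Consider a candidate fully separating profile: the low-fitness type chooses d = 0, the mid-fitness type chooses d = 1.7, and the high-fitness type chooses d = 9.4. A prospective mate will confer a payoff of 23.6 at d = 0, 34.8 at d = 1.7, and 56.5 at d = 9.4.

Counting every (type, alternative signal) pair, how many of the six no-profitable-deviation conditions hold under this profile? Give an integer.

6

High-fitness (own payoff 56.5 − 1.3×9.4 = 44.28): to d=0 gives 23.6 → no gain ✓; to d=1.7 gives 34.8 − 1.3×1.7 = 32.59 → no gain ✓.
Low-fitness (own payoff 23.6): to d=1.7 gives 34.8 − 7.3×1.7 = 22.39 → no gain ✓; to d=9.4 gives 56.5 − 7.3×9.4 = -12.12 → no gain ✓.
Mid-fitness (own payoff 34.8 − 3.6×1.7 = 28.68): to d=0 gives 23.6 → no gain ✓; to d=9.4 gives 56.5 − 3.6×9.4 = 22.66 → no gain ✓.
6 of the 6 constraints hold; this profile is a separating equilibrium.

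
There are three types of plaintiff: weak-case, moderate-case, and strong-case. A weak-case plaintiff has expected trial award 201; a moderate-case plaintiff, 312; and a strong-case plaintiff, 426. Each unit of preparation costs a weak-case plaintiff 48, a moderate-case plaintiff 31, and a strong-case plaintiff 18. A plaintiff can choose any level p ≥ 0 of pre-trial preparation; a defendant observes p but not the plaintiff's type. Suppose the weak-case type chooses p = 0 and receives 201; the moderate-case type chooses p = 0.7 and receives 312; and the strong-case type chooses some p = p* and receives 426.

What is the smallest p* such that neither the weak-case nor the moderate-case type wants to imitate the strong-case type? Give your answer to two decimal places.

Weak-case type (on-path payoff 201) won't mimic when 201 ≥ 426 − 48·p*, i.e. p* ≥ 4.69.
Moderate-case type (on-path payoff 312 − 31×0.7 = 290.3) won't mimic when 290.3 ≥ 426 − 31·p*, i.e. p* ≥ 4.38.
Both must hold, so p* = max(4.69, 4.38) = 4.69. The weak-case type's constraint binds.

4.69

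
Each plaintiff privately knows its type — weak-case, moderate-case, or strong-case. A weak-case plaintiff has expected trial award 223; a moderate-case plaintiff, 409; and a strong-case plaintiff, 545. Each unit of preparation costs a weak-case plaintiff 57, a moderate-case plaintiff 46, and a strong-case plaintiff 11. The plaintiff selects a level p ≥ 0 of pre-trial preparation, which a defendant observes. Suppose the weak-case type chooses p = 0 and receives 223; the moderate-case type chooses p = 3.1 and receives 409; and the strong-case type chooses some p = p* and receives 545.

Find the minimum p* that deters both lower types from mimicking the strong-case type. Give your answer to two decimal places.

Weak-case type (on-path payoff 223) won't mimic when 223 ≥ 545 − 57·p*, i.e. p* ≥ 5.65.
Moderate-case type (on-path payoff 409 − 46×3.1 = 266.4) won't mimic when 266.4 ≥ 545 − 46·p*, i.e. p* ≥ 6.06.
Both must hold, so p* = max(5.65, 6.06) = 6.06. The moderate-case type's constraint binds.

6.06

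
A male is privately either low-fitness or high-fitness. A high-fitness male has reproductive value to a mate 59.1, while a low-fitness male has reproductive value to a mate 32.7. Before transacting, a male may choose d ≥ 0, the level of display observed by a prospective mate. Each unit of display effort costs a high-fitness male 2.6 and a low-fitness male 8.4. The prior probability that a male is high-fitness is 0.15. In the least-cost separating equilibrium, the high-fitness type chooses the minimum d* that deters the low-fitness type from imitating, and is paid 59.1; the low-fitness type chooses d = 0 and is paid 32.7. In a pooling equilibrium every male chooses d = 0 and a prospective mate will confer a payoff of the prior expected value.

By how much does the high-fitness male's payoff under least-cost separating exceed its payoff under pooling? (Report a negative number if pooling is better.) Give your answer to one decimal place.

Least-cost separating signal: d* solves 32.7 = 59.1 − 8.4·d*, so d* = (59.1 − 32.7)/8.4 ≈ 3.1429.
High-fitness type's separating payoff: 59.1 − 2.6 × d* = 59.1 − 2.6 × (59.1 − 32.7)/8.4 = 59.1 − 68.64/8.4 ≈ 50.929.
Pooling payoff: 0.15 × 59.1 + 0.85 × 32.7 = 36.66.
Difference: 50.929 − 36.66 = 14.269, i.e. 14.3 to one decimal place.
The high-fitness type prefers to separate.

14.3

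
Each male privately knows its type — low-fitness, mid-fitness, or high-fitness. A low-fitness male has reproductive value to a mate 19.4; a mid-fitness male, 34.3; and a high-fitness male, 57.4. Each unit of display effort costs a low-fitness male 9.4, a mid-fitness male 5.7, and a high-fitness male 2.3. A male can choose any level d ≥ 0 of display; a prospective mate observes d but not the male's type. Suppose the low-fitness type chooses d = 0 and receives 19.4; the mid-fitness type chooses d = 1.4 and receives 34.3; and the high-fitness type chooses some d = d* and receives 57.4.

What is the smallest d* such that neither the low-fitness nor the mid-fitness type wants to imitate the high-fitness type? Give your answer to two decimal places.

5.45

Low-fitness type (on-path payoff 19.4) won't mimic when 19.4 ≥ 57.4 − 9.4·d*, i.e. d* ≥ 4.04.
Mid-fitness type (on-path payoff 34.3 − 5.7×1.4 = 26.32) won't mimic when 26.32 ≥ 57.4 − 5.7·d*, i.e. d* ≥ 5.45.
Both must hold, so d* = max(4.04, 5.45) = 5.45. The mid-fitness type's constraint binds.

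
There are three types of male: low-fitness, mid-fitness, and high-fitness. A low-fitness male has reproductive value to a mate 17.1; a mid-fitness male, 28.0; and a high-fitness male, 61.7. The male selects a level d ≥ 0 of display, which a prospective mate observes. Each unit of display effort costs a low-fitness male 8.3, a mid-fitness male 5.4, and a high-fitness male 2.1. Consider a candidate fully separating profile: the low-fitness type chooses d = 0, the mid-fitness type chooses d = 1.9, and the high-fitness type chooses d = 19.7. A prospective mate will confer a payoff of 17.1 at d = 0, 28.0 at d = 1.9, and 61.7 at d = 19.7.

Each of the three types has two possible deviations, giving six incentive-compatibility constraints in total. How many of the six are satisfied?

Low-fitness (own payoff 17.1): to d=1.9 gives 28.0 − 8.3×1.9 = 12.23 → no gain ✓; to d=19.7 gives 61.7 − 8.3×19.7 = -101.81 → no gain ✓.
Mid-fitness (own payoff 28.0 − 5.4×1.9 = 17.74): to d=0 gives 17.1 → no gain ✓; to d=19.7 gives 61.7 − 5.4×19.7 = -44.68 → no gain ✓.
High-fitness (own payoff 61.7 − 2.1×19.7 = 20.33): to d=0 gives 17.1 → no gain ✓; to d=1.9 gives 28.0 − 2.1×1.9 = 24.01 → profitable ✗.
5 of the 6 constraints hold; not an equilibrium.

5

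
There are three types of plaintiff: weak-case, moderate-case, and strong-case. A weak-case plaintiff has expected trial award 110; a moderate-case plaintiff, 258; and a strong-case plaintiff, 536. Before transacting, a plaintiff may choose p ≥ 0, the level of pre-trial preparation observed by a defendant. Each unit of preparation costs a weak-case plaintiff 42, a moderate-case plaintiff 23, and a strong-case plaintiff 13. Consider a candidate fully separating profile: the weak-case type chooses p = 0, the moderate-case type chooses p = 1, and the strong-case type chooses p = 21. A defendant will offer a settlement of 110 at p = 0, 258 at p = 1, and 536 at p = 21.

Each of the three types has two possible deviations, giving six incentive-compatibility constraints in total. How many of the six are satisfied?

Strong-case (own payoff 536 − 13×21 = 263): to p=0 gives 110 → no gain ✓; to p=1 gives 258 − 13×1 = 245 → no gain ✓.
Moderate-case (own payoff 258 − 23×1 = 235): to p=0 gives 110 → no gain ✓; to p=21 gives 536 − 23×21 = 53 → no gain ✓.
Weak-case (own payoff 110): to p=1 gives 258 − 42×1 = 216 → profitable ✗; to p=21 gives 536 − 42×21 = -346 → no gain ✓.
5 of the 6 constraints hold; not an equilibrium.

5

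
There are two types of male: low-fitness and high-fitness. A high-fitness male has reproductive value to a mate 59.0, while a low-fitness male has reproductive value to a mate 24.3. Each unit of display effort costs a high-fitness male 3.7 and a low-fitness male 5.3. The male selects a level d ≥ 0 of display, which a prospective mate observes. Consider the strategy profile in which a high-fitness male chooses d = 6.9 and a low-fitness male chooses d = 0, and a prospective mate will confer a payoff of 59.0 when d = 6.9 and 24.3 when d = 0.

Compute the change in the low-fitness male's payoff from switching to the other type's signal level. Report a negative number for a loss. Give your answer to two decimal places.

-1.87

Playing d = 0 the low-fitness male receives 24.3.
Deviating to d = 6.9 brings payment 59.0 at cost 5.3 × 6.9 = 36.57, netting 22.43.
Gain from deviating: 22.43 − 24.3 = -1.87.
The gain is negative, so the low-fitness type's incentive-compatibility constraint is satisfied.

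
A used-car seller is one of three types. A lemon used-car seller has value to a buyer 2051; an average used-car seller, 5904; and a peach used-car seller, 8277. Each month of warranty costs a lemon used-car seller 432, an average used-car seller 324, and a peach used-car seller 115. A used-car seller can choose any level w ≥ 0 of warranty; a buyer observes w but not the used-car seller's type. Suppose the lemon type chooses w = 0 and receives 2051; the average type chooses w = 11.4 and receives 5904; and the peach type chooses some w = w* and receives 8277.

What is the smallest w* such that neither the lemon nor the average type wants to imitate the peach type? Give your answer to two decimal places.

18.72

Average type (on-path payoff 5904 − 324×11.4 = 2210.4) won't mimic when 2210.4 ≥ 8277 − 324·w*, i.e. w* ≥ 18.72.
Lemon type (on-path payoff 2051) won't mimic when 2051 ≥ 8277 − 432·w*, i.e. w* ≥ 14.41.
Both must hold, so w* = max(14.41, 18.72) = 18.72. The average type's constraint binds.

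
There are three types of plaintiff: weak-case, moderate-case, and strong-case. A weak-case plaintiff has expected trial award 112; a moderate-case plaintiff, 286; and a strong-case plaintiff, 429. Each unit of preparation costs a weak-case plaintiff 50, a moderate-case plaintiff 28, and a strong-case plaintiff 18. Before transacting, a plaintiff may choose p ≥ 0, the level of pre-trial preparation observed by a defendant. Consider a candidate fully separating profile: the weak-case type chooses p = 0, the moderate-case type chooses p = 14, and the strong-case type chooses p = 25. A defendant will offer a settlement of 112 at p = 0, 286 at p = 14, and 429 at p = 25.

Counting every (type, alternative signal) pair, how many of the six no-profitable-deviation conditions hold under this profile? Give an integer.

3

Moderate-case (own payoff 286 − 28×14 = -106): to p=0 gives 112 → profitable ✗; to p=25 gives 429 − 28×25 = -271 → no gain ✓.
Strong-case (own payoff 429 − 18×25 = -21): to p=0 gives 112 → profitable ✗; to p=14 gives 286 − 18×14 = 34 → profitable ✗.
Weak-case (own payoff 112): to p=14 gives 286 − 50×14 = -414 → no gain ✓; to p=25 gives 429 − 50×25 = -821 → no gain ✓.
3 of the 6 constraints hold; not an equilibrium.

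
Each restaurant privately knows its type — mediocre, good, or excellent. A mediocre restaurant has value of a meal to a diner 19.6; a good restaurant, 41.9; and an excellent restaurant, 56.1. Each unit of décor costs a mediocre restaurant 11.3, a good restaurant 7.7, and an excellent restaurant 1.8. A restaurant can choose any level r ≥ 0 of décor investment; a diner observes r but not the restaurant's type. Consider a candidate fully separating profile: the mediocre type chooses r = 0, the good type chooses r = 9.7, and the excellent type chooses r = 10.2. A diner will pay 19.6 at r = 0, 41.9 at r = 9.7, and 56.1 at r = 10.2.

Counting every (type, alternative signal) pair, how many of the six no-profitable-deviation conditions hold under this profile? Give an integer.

4

Mediocre (own payoff 19.6): to r=9.7 gives 41.9 − 11.3×9.7 = -67.71 → no gain ✓; to r=10.2 gives 56.1 − 11.3×10.2 = -59.16 → no gain ✓.
Good (own payoff 41.9 − 7.7×9.7 = -32.79): to r=0 gives 19.6 → profitable ✗; to r=10.2 gives 56.1 − 7.7×10.2 = -22.44 → profitable ✗.
Excellent (own payoff 56.1 − 1.8×10.2 = 37.74): to r=0 gives 19.6 → no gain ✓; to r=9.7 gives 41.9 − 1.8×9.7 = 24.44 → no gain ✓.
4 of the 6 constraints hold; not an equilibrium.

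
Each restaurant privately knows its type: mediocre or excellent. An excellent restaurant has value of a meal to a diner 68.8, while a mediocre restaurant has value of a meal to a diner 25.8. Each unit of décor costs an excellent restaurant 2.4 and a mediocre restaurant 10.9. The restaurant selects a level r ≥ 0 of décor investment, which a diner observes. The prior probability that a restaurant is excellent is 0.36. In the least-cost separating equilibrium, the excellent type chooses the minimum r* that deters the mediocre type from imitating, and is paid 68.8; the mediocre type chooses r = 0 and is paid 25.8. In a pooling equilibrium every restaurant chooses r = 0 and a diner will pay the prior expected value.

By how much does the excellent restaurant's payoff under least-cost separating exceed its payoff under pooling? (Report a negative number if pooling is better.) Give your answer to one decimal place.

Least-cost separating signal: r* solves 25.8 = 68.8 − 10.9·r*, so r* = (68.8 − 25.8)/10.9 ≈ 3.9450.
Excellent type's separating payoff: 68.8 − 2.4 × r* = 68.8 − 2.4 × (68.8 − 25.8)/10.9 = 68.8 − 103.2/10.9 ≈ 59.332.
Pooling payoff: 0.36 × 68.8 + 0.64 × 25.8 = 41.28.
Difference: 59.332 − 41.28 = 18.052, i.e. 18.1 to one decimal place.
The excellent type prefers to separate.

18.1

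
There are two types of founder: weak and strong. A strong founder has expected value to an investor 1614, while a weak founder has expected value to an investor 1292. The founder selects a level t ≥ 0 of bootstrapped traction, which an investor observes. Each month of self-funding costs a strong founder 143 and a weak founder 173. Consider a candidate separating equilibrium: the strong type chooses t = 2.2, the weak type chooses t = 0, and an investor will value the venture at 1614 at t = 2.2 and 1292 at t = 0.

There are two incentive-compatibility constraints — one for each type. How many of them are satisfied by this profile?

2

Weak type: stay at 0 → 1292; mimic → 1614 − 173 × 2.2 = 1233.4. IC holds (1292 ≥ 1233.4).
Strong type: signal → 1614 − 143 × 2.2 = 1299.4; deviate to 0 → 1292. IC holds (1299.4 ≥ 1292).
2 of 2 constraints hold, so this is a separating equilibrium.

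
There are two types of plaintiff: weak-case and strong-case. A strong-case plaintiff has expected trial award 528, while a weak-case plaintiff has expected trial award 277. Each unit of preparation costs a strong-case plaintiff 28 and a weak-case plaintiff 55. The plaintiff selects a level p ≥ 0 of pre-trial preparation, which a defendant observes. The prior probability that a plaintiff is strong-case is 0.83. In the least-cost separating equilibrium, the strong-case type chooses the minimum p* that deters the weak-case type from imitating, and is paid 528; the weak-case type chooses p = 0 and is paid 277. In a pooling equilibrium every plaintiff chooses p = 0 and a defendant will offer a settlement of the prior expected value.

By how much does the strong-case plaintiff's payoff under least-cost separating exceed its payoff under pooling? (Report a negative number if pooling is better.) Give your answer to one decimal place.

-85.1

Least-cost separating signal: p* solves 277 = 528 − 55·p*, so p* = (528 − 277)/55 ≈ 4.5636.
Strong-case type's separating payoff: 528 − 28 × p* = 528 − 28 × (528 − 277)/55 = 528 − 7028/55 ≈ 400.218.
Pooling payoff: 0.83 × 528 + 0.17 × 277 = 485.33.
Difference: 400.218 − 485.33 = -85.112, i.e. -85.1 to one decimal place.
The strong-case type would prefer the pooling outcome.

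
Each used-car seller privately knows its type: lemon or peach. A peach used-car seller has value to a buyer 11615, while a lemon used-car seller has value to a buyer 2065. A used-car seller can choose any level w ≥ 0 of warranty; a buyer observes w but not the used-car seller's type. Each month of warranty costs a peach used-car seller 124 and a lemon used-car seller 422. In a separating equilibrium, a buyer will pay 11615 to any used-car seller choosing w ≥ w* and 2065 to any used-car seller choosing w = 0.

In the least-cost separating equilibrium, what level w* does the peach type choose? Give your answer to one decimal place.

A lemon used-car seller choosing w = 0 receives 2065.
Imitating at w* instead would pay 11615 at cost 422·w*, netting 11615 − 422·w*.
Indifference: 2065 = 11615 − 422·w*, so w* = (11615 − 2065) / 422 ≈ 22.6.
This is the lemon type's binding incentive-compatibility constraint; any w ≥ 22.6 sustains separation on that side.

22.6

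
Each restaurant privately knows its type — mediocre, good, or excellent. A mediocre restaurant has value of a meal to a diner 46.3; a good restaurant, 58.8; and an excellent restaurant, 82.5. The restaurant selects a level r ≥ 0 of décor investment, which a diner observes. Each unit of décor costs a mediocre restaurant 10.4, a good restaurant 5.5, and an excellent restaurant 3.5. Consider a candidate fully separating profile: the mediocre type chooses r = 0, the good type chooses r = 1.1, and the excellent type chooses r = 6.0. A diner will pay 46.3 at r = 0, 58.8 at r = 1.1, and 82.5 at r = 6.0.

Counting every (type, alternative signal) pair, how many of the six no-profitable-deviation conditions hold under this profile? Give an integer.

5

Mediocre (own payoff 46.3): to r=1.1 gives 58.8 − 10.4×1.1 = 47.36 → profitable ✗; to r=6.0 gives 82.5 − 10.4×6.0 = 20.1 → no gain ✓.
Good (own payoff 58.8 − 5.5×1.1 = 52.75): to r=0 gives 46.3 → no gain ✓; to r=6.0 gives 82.5 − 5.5×6.0 = 49.5 → no gain ✓.
Excellent (own payoff 82.5 − 3.5×6.0 = 61.5): to r=0 gives 46.3 → no gain ✓; to r=1.1 gives 58.8 − 3.5×1.1 = 54.95 → no gain ✓.
5 of the 6 constraints hold; not an equilibrium.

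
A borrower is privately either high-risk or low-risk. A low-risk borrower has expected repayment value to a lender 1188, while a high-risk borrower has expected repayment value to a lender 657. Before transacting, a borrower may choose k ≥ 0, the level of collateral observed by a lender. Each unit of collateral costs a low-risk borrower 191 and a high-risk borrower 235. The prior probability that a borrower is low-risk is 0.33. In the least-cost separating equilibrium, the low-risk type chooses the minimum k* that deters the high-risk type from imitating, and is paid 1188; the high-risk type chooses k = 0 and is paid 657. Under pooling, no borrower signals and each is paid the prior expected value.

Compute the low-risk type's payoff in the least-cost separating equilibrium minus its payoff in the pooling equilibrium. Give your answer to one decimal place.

-75.8

Least-cost separating signal: k* solves 657 = 1188 − 235·k*, so k* = (1188 − 657)/235 ≈ 2.2596.
Low-risk type's separating payoff: 1188 − 191 × k* = 1188 − 191 × (1188 − 657)/235 = 1188 − 101421/235 ≈ 756.421.
Pooling payoff: 0.33 × 1188 + 0.67 × 657 = 832.23.
Difference: 756.421 − 832.23 = -75.809, i.e. -75.8 to one decimal place.
The low-risk type would prefer the pooling outcome.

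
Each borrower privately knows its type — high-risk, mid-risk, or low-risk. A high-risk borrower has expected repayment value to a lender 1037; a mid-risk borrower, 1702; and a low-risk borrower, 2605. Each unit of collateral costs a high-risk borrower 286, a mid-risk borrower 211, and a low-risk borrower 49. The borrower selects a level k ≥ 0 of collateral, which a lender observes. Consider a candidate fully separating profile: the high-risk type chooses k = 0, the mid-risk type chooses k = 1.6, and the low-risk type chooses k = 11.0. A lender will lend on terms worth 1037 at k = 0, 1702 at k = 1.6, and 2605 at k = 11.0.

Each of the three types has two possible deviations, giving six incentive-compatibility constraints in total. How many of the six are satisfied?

Mid-risk (own payoff 1702 − 211×1.6 = 1364.4): to k=0 gives 1037 → no gain ✓; to k=11.0 gives 2605 − 211×11.0 = 284 → no gain ✓.
High-risk (own payoff 1037): to k=1.6 gives 1702 − 286×1.6 = 1244.4 → profitable ✗; to k=11.0 gives 2605 − 286×11.0 = -541 → no gain ✓.
Low-risk (own payoff 2605 − 49×11.0 = 2066): to k=0 gives 1037 → no gain ✓; to k=1.6 gives 1702 − 49×1.6 = 1623.6 → no gain ✓.
5 of the 6 constraints hold; not an equilibrium.

5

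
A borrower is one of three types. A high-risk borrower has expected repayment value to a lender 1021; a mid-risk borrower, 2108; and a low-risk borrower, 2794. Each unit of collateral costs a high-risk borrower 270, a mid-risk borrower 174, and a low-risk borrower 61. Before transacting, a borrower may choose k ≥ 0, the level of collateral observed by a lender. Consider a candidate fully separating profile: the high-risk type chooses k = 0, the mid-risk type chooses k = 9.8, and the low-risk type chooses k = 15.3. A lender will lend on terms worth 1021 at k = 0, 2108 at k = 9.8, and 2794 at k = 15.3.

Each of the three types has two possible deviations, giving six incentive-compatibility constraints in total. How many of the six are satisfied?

5

Low-risk (own payoff 2794 − 61×15.3 = 1860.7): to k=0 gives 1021 → no gain ✓; to k=9.8 gives 2108 − 61×9.8 = 1510.2 → no gain ✓.
High-risk (own payoff 1021): to k=9.8 gives 2108 − 270×9.8 = -538 → no gain ✓; to k=15.3 gives 2794 − 270×15.3 = -1337 → no gain ✓.
Mid-risk (own payoff 2108 − 174×9.8 = 402.8): to k=0 gives 1021 → profitable ✗; to k=15.3 gives 2794 − 174×15.3 = 131.8 → no gain ✓.
5 of the 6 constraints hold; not an equilibrium.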